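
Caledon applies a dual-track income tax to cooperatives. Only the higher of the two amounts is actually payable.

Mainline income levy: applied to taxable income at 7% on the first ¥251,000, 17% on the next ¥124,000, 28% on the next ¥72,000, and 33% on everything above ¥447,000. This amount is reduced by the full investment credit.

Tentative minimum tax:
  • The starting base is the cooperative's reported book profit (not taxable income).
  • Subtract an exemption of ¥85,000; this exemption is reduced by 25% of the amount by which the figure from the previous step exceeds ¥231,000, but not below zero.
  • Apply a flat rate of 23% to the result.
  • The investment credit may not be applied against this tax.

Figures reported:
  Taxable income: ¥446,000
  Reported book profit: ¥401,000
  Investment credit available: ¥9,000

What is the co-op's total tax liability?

Mainline income levy:
  ¥251,000 × 7% = ¥17,570
  ¥124,000 × 17% = ¥21,080
  ¥71,000 × 28% = ¥19,880
  → ¥58,530
  Less investment credit ¥9,000 → ¥49,530

Tentative minimum tax:
  Base (reported book profit): ¥401,000
  Exemption: ¥85,000 − 25% × (¥401,000 − ¥231,000) = ¥85,000 − ¥42,500 = ¥42,500
  Base: ¥401,000 − ¥42,500 = ¥358,500
  ¥358,500 × 23% = ¥82,455

¥82,455 > ¥49,530, so the tentative minimum tax is the binding amount.

¥82,455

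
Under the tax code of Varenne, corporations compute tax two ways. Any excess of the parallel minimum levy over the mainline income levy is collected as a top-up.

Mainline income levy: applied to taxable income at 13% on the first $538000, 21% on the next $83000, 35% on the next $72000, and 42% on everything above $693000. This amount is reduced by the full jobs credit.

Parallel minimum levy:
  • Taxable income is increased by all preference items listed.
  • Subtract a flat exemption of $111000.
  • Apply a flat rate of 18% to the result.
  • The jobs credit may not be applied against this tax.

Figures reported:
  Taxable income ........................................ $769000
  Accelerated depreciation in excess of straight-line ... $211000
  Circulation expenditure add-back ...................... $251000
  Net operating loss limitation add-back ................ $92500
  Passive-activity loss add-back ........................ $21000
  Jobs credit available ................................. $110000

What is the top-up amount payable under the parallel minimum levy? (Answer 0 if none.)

$187540

Parallel minimum levy:
  Adjusted income: $769000 + $211000 + $251000 + $92500 + $21000 = $1344500
  Less exemption $111000 → base $1233500
  $1233500 × 18% = $222030

Mainline income levy:
  $538000 × 13% = $69940
  $83000 × 21% = $17430
  $72000 × 35% = $25200
  $76000 × 42% = $31920
  → $144490
  Less jobs credit $110000 → $34490

Excess of parallel minimum levy over mainline income levy: $222030 − $34490 = $187540.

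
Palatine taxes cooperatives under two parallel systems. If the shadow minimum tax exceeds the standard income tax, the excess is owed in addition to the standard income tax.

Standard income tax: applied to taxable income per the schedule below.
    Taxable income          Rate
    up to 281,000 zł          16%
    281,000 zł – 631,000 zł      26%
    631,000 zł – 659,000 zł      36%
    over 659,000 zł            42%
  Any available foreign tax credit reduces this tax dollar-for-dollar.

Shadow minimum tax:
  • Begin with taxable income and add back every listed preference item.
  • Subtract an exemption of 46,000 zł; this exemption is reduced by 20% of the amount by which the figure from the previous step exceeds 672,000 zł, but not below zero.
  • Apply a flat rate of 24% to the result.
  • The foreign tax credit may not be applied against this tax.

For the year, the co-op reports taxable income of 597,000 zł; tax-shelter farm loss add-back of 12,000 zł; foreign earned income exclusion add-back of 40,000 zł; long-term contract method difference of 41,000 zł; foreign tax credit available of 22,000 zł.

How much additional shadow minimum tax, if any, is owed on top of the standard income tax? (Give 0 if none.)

Shadow minimum tax:
  Adjusted income: 597,000 zł + 12,000 zł + 40,000 zł + 41,000 zł = 690,000 zł
  Exemption: 46,000 zł − 20% × (690,000 zł − 672,000 zł) = 46,000 zł − 3,600 zł = 42,400 zł
  Base: 690,000 zł − 42,400 zł = 647,600 zł
  647,600 zł × 24% = 155,424 zł

Standard income tax:
  281,000 zł × 16% = 44,960 zł
  316,000 zł × 26% = 82,160 zł
  → 127,120 zł
  Less foreign tax credit 22,000 zł → 105,120 zł

Excess of shadow minimum tax over standard income tax: 155,424 zł − 105,120 zł = 50,304 zł.

50,304 zł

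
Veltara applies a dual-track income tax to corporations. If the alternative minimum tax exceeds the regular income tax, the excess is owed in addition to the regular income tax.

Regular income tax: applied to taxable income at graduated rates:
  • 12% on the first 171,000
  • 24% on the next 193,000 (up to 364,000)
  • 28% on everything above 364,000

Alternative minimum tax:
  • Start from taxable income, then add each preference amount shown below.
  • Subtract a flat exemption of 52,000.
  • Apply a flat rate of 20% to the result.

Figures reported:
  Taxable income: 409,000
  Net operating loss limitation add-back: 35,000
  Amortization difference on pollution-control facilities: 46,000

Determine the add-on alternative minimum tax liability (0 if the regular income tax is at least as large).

8,160

Alternative minimum tax:
  Adjusted income: 409,000 + 35,000 + 46,000 = 490,000
  Less exemption 52,000 → base 438,000
  438,000 × 20% = 87,600

Regular income tax:
  171,000 × 12% = 20,520
  193,000 × 24% = 46,320
  45,000 × 28% = 12,600
  → 79,440

Excess of alternative minimum tax over regular income tax: 87,600 − 79,440 = 8,160.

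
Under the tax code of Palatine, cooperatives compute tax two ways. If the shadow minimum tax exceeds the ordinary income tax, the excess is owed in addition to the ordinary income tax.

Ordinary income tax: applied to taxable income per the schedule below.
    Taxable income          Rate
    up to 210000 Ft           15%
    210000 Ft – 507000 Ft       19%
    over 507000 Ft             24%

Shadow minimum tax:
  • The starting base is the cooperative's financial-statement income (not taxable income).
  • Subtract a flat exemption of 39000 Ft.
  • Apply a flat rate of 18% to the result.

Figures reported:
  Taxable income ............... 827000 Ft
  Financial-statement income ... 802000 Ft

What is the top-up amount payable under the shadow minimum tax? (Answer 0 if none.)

0 Ft

Shadow minimum tax:
  Base (financial-statement income): 802000 Ft
  Less exemption 39000 Ft → base 763000 Ft
  763000 Ft × 18% = 137340 Ft

Ordinary income tax:
  210000 Ft × 15% = 31500 Ft
  297000 Ft × 19% = 56430 Ft
  320000 Ft × 24% = 76800 Ft
  → 164730 Ft

137340 Ft ≤ 164730 Ft, so no add-on is due.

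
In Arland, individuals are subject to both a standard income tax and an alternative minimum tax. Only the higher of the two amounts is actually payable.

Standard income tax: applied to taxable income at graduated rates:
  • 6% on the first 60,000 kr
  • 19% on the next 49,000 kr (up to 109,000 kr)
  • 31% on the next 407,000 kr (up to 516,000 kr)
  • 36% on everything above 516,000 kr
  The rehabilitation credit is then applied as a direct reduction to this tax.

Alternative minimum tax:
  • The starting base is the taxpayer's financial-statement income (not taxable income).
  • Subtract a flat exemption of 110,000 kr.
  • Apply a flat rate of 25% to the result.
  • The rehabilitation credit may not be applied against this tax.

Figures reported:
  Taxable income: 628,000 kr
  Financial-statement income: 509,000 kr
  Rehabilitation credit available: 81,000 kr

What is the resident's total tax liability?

99,750 kr

Alternative minimum tax:
  Base (financial-statement income): 509,000 kr
  Less exemption 110,000 kr → base 399,000 kr
  399,000 kr × 25% = 99,750 kr

Standard income tax:
  60,000 kr × 6% = 3,600 kr
  49,000 kr × 19% = 9,310 kr
  407,000 kr × 31% = 126,170 kr
  112,000 kr × 36% = 40,320 kr
  → 179,400 kr
  Less rehabilitation credit 81,000 kr → 98,400 kr

99,750 kr > 98,400 kr, so the alternative minimum tax is the binding amount.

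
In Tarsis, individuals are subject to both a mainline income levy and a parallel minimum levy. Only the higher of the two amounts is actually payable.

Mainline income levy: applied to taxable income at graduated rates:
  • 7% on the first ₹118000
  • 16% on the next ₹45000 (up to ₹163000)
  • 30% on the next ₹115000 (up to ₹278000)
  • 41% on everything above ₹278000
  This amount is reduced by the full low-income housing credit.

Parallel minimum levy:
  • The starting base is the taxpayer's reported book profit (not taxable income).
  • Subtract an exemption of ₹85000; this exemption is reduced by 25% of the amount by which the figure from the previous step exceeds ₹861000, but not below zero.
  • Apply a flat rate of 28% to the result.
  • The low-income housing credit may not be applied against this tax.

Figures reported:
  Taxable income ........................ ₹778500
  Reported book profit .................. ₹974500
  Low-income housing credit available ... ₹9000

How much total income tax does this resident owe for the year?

Mainline income levy:
  ₹118000 × 7% = ₹8260
  ₹45000 × 16% = ₹7200
  ₹115000 × 30% = ₹34500
  ₹500500 × 41% = ₹205205
  → ₹255165
  Less low-income housing credit ₹9000 → ₹246165

Parallel minimum levy:
  Base (reported book profit): ₹974500
  Exemption: ₹85000 − 25% × (₹974500 − ₹861000) = ₹85000 − ₹28375 = ₹56625
  Base: ₹974500 − ₹56625 = ₹917875
  ₹917875 × 28% = ₹257005

₹257005 > ₹246165, so the parallel minimum levy is the binding amount.

₹257005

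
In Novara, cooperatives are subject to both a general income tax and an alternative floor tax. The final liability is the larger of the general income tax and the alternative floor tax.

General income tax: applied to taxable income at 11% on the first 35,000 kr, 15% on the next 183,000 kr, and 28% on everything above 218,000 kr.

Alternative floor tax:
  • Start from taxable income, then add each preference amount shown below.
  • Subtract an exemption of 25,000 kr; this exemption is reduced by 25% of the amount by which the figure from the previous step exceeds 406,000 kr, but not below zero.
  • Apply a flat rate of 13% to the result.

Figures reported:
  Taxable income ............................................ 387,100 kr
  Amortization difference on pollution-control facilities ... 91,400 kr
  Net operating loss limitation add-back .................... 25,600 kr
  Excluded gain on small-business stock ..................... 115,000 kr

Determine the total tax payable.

Alternative floor tax:
  Adjusted income: 387,100 kr + 91,400 kr + 25,600 kr + 115,000 kr = 619,100 kr
  Exemption: 25% × (619,100 kr − 406,000 kr) = 53,275 kr ≥ 25,000 kr, so the exemption is fully phased out
  Base: 619,100 kr − 0 kr = 619,100 kr
  619,100 kr × 13% = 80,483 kr

General income tax:
  35,000 kr × 11% = 3,850 kr
  183,000 kr × 15% = 27,450 kr
  169,100 kr × 28% = 47,348 kr
  → 78,648 kr

80,483 kr > 78,648 kr, so the alternative floor tax is the binding amount.

80,483 kr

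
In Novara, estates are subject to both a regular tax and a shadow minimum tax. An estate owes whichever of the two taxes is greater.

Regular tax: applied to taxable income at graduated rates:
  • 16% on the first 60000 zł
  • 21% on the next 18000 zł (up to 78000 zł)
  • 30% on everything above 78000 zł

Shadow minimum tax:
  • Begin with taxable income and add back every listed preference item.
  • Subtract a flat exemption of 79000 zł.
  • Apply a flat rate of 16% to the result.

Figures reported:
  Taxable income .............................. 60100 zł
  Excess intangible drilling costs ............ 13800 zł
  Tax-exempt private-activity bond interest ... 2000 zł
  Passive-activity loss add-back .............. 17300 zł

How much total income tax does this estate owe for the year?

Shadow minimum tax:
  Adjusted income: 60100 zł + 13800 zł + 2000 zł + 17300 zł = 93200 zł
  Less exemption 79000 zł → base 14200 zł
  14200 zł × 16% = 2272 zł

Regular tax:
  60000 zł × 16% = 9600 zł
  100 zł × 21% = 21 zł
  → 9621 zł

9621 zł > 2272 zł, so the regular tax governs.

9621 zł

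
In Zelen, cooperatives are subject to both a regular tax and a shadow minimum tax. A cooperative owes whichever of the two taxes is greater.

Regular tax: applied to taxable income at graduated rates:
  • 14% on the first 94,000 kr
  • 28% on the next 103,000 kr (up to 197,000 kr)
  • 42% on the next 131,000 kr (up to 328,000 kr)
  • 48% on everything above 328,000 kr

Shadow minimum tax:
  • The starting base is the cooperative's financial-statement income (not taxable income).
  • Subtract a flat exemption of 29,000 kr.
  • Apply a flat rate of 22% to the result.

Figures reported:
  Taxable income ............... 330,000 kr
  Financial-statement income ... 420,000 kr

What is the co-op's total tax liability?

Shadow minimum tax:
  Base (financial-statement income): 420,000 kr
  Less exemption 29,000 kr → base 391,000 kr
  391,000 kr × 22% = 86,020 kr

Regular tax:
  94,000 kr × 14% = 13,160 kr
  103,000 kr × 28% = 28,840 kr
  131,000 kr × 42% = 55,020 kr
  2,000 kr × 48% = 960 kr
  → 97,980 kr

97,980 kr > 86,020 kr, so the regular tax governs.

97,980 kr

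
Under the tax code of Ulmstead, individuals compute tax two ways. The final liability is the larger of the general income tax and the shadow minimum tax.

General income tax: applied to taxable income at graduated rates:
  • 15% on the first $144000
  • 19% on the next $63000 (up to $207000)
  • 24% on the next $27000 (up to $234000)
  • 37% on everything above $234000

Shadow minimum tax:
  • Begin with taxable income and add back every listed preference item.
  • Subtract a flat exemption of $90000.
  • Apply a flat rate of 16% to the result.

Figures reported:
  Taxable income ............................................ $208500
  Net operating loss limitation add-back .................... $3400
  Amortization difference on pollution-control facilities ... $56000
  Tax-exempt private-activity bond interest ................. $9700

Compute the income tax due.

Shadow minimum tax:
  Adjusted income: $208500 + $3400 + $56000 + $9700 = $277600
  Less exemption $90000 → base $187600
  $187600 × 16% = $30016

General income tax:
  $144000 × 15% = $21600
  $63000 × 19% = $11970
  $1500 × 24% = $360
  → $33930

$33930 > $30016, so the general income tax governs.

$33930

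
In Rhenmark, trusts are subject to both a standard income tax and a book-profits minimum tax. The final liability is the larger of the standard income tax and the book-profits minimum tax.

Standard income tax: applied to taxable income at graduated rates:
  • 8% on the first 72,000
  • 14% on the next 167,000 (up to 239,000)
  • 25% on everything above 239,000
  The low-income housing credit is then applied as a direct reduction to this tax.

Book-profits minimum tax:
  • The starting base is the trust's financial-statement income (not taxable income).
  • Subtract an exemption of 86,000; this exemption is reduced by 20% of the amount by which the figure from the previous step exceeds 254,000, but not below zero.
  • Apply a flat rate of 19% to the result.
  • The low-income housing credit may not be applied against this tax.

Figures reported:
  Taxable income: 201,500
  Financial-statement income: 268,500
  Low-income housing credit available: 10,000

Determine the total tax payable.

35,226

Book-profits minimum tax:
  Base (financial-statement income): 268,500
  Exemption: 86,000 − 20% × (268,500 − 254,000) = 86,000 − 2,900 = 83,100
  Base: 268,500 − 83,100 = 185,400
  185,400 × 19% = 35,226

Standard income tax:
  72,000 × 8% = 5,760
  129,500 × 14% = 18,130
  → 23,890
  Less low-income housing credit 10,000 → 13,890

35,226 > 13,890, so the book-profits minimum tax is the binding amount.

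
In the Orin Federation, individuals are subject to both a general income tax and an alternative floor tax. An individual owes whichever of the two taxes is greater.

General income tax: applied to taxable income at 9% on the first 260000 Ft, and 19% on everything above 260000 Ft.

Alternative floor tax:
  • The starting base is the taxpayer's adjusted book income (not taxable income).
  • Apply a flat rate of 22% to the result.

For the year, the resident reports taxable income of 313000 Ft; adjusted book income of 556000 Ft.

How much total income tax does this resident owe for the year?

122320 Ft

Alternative floor tax:
  Base (adjusted book income): 556000 Ft
  556000 Ft × 22% = 122320 Ft

General income tax:
  260000 Ft × 9% = 23400 Ft
  53000 Ft × 19% = 10070 Ft
  → 33470 Ft

122320 Ft > 33470 Ft, so the alternative floor tax is the binding amount.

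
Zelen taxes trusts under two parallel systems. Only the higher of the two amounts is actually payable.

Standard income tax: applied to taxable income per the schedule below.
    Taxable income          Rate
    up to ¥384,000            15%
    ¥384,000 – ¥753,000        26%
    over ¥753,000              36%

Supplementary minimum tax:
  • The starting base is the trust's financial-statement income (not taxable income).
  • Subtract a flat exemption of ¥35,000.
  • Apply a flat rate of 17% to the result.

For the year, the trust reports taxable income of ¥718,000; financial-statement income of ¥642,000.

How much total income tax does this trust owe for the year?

Supplementary minimum tax:
  Base (financial-statement income): ¥642,000
  Less exemption ¥35,000 → base ¥607,000
  ¥607,000 × 17% = ¥103,190

Standard income tax:
  ¥384,000 × 15% = ¥57,600
  ¥334,000 × 26% = ¥86,840
  → ¥144,440

¥144,440 > ¥103,190, so the standard income tax governs.

¥144,440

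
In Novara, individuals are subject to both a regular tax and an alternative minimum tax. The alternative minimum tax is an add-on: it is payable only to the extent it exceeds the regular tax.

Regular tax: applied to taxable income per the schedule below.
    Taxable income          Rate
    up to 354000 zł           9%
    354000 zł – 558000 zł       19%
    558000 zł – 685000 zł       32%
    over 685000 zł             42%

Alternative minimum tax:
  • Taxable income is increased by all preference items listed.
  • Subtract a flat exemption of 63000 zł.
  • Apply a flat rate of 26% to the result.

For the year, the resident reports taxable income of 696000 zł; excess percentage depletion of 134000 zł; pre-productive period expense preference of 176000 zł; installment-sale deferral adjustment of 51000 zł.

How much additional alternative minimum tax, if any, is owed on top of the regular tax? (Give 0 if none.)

142560 zł

Alternative minimum tax:
  Adjusted income: 696000 zł + 134000 zł + 176000 zł + 51000 zł = 1057000 zł
  Less exemption 63000 zł → base 994000 zł
  994000 zł × 26% = 258440 zł

Regular tax:
  354000 zł × 9% = 31860 zł
  204000 zł × 19% = 38760 zł
  127000 zł × 32% = 40640 zł
  11000 zł × 42% = 4620 zł
  → 115880 zł

Excess of alternative minimum tax over regular tax: 258440 zł − 115880 zł = 142560 zł.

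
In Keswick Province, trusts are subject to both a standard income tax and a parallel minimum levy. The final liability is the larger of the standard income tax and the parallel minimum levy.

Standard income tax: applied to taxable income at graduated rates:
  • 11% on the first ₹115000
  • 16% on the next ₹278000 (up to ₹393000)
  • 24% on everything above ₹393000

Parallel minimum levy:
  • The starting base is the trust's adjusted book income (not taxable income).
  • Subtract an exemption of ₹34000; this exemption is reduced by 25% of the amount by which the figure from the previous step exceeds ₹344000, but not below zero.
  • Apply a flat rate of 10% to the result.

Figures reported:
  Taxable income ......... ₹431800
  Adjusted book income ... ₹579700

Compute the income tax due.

₹66442

Standard income tax:
  ₹115000 × 11% = ₹12650
  ₹278000 × 16% = ₹44480
  ₹38800 × 24% = ₹9312
  → ₹66442

Parallel minimum levy:
  Base (adjusted book income): ₹579700
  Exemption: 25% × (₹579700 − ₹344000) = ₹58925 ≥ ₹34000, so the exemption is fully phased out
  Base: ₹579700 − ₹0 = ₹579700
  ₹579700 × 10% = ₹57970

₹66442 > ₹57970, so the standard income tax governs.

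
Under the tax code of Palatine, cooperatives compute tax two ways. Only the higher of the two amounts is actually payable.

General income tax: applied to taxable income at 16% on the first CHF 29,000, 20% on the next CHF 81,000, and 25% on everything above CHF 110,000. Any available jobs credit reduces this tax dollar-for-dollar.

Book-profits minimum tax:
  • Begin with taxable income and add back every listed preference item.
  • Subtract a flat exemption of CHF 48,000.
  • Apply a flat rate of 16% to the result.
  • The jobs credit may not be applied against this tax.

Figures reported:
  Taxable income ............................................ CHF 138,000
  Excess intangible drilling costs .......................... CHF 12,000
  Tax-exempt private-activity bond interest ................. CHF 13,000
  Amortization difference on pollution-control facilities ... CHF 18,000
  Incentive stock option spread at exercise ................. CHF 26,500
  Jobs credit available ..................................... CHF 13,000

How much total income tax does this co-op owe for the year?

CHF 25,520

Book-profits minimum tax:
  Adjusted income: CHF 138,000 + CHF 12,000 + CHF 13,000 + CHF 18,000 + CHF 26,500 = CHF 207,500
  Less exemption CHF 48,000 → base CHF 159,500
  CHF 159,500 × 16% = CHF 25,520

General income tax:
  CHF 29,000 × 16% = CHF 4,640
  CHF 81,000 × 20% = CHF 16,200
  CHF 28,000 × 25% = CHF 7,000
  → CHF 27,840
  Less jobs credit CHF 13,000 → CHF 14,840

CHF 25,520 > CHF 14,840, so the book-profits minimum tax is the binding amount.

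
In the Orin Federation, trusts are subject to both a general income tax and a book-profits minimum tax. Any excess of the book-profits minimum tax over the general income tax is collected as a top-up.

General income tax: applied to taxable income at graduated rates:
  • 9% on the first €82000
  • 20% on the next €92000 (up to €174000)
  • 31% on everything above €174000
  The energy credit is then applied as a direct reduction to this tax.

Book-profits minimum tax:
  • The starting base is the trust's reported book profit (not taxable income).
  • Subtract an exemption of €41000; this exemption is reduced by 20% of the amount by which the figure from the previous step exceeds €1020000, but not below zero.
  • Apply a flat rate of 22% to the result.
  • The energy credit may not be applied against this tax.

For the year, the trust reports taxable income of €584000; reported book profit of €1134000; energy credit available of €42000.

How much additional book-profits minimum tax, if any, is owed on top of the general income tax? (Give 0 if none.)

Book-profits minimum tax:
  Base (reported book profit): €1134000
  Exemption: €41000 − 20% × (€1134000 − €1020000) = €41000 − €22800 = €18200
  Base: €1134000 − €18200 = €1115800
  €1115800 × 22% = €245476

General income tax:
  €82000 × 9% = €7380
  €92000 × 20% = €18400
  €410000 × 31% = €127100
  → €152880
  Less energy credit €42000 → €110880

Excess of book-profits minimum tax over general income tax: €245476 − €110880 = €134596.

€134596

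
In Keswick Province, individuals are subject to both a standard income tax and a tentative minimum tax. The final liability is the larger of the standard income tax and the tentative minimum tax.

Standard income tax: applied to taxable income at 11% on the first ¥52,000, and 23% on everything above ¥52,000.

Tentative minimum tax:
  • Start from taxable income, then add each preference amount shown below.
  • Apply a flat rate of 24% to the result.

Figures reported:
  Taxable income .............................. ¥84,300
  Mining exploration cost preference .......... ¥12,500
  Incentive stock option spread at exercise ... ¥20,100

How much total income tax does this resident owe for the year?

Standard income tax:
  ¥52,000 × 11% = ¥5,720
  ¥32,300 × 23% = ¥7,429
  → ¥13,149

Tentative minimum tax:
  Adjusted income: ¥84,300 + ¥12,500 + ¥20,100 = ¥116,900
  ¥116,900 × 24% = ¥28,056

¥28,056 > ¥13,149, so the tentative minimum tax is the binding amount.

¥28,056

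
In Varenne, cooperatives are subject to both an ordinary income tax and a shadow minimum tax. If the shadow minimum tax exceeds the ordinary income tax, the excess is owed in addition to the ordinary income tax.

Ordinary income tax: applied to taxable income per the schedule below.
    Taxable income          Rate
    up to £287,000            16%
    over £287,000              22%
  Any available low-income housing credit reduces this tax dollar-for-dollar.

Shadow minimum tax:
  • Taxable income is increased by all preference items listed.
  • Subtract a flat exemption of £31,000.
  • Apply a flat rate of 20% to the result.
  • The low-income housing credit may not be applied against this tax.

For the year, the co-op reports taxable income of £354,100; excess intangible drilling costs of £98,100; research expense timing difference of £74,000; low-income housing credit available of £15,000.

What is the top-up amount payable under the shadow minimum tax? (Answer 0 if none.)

£53,358

Ordinary income tax:
  £287,000 × 16% = £45,920
  £67,100 × 22% = £14,762
  → £60,682
  Less low-income housing credit £15,000 → £45,682

Shadow minimum tax:
  Adjusted income: £354,100 + £98,100 + £74,000 = £526,200
  Less exemption £31,000 → base £495,200
  £495,200 × 20% = £99,040

Excess of shadow minimum tax over ordinary income tax: £99,040 − £45,682 = £53,358.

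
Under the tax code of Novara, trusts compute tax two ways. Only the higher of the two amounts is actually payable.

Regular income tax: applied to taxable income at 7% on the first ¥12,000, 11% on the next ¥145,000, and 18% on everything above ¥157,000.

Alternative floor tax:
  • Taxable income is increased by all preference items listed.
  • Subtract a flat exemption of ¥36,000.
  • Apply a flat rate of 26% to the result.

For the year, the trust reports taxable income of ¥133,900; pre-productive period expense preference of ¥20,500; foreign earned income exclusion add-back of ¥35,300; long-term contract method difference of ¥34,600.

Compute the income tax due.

¥48,958

Alternative floor tax:
  Adjusted income: ¥133,900 + ¥20,500 + ¥35,300 + ¥34,600 = ¥224,300
  Less exemption ¥36,000 → base ¥188,300
  ¥188,300 × 26% = ¥48,958

Regular income tax:
  ¥12,000 × 7% = ¥840
  ¥121,900 × 11% = ¥13,409
  → ¥14,249

¥48,958 > ¥14,249, so the alternative floor tax is the binding amount.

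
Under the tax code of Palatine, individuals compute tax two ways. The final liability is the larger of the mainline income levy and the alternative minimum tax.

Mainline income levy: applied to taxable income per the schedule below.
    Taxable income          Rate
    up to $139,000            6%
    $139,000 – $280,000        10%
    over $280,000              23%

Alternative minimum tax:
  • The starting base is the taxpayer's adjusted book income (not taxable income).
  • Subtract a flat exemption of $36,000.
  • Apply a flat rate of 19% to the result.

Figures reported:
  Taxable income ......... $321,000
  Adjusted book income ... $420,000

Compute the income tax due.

$72,960

Mainline income levy:
  $139,000 × 6% = $8,340
  $141,000 × 10% = $14,100
  $41,000 × 23% = $9,430
  → $31,870

Alternative minimum tax:
  Base (adjusted book income): $420,000
  Less exemption $36,000 → base $384,000
  $384,000 × 19% = $72,960

$72,960 > $31,870, so the alternative minimum tax is the binding amount.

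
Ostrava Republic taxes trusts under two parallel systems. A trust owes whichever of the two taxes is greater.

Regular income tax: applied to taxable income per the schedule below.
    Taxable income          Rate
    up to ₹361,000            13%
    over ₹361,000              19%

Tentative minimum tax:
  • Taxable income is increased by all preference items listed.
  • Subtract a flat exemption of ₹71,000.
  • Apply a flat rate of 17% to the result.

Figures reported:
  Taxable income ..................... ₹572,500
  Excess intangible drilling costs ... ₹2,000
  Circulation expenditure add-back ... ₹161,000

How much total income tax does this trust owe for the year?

₹112,965

Regular income tax:
  ₹361,000 × 13% = ₹46,930
  ₹211,500 × 19% = ₹40,185
  → ₹87,115

Tentative minimum tax:
  Adjusted income: ₹572,500 + ₹2,000 + ₹161,000 = ₹735,500
  Less exemption ₹71,000 → base ₹664,500
  ₹664,500 × 17% = ₹112,965

₹112,965 > ₹87,115, so the tentative minimum tax is the binding amount.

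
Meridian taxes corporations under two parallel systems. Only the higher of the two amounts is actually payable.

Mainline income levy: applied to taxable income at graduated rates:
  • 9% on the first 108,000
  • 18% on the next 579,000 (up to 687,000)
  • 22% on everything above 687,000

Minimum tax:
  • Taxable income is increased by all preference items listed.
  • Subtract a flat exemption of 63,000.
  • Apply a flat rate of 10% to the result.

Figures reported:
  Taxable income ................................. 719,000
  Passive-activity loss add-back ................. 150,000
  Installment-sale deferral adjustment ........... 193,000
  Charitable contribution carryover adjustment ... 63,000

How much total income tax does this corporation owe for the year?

Mainline income levy:
  108,000 × 9% = 9,720
  579,000 × 18% = 104,220
  32,000 × 22% = 7,040
  → 120,980

Minimum tax:
  Adjusted income: 719,000 + 150,000 + 193,000 + 63,000 = 1,125,000
  Less exemption 63,000 → base 1,062,000
  1,062,000 × 10% = 106,200

120,980 > 106,200, so the mainline income levy governs.

120,980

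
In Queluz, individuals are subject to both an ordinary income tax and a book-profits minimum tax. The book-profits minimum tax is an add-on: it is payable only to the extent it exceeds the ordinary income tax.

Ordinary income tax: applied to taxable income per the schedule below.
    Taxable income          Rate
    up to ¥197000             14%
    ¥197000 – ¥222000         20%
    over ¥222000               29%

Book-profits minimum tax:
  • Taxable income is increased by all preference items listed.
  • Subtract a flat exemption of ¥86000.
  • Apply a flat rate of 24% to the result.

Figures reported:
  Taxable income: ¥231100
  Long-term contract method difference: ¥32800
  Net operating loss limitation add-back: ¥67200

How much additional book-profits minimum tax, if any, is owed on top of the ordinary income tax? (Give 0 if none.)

Ordinary income tax:
  ¥197000 × 14% = ¥27580
  ¥25000 × 20% = ¥5000
  ¥9100 × 29% = ¥2639
  → ¥35219

Book-profits minimum tax:
  Adjusted income: ¥231100 + ¥32800 + ¥67200 = ¥331100
  Less exemption ¥86000 → base ¥245100
  ¥245100 × 24% = ¥58824

Excess of book-profits minimum tax over ordinary income tax: ¥58824 − ¥35219 = ¥23605.

¥23605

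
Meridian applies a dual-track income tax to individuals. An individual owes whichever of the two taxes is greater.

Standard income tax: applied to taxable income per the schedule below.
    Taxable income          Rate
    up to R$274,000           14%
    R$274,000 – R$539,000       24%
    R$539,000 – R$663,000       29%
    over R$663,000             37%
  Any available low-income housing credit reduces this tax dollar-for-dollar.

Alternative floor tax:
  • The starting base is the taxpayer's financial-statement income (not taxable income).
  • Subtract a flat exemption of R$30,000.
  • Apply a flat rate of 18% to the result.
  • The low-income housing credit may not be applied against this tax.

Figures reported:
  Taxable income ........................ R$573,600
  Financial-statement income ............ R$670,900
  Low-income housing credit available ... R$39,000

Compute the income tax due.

R$115,362

Standard income tax:
  R$274,000 × 14% = R$38,360
  R$265,000 × 24% = R$63,600
  R$34,600 × 29% = R$10,034
  → R$111,994
  Less low-income housing credit R$39,000 → R$72,994

Alternative floor tax:
  Base (financial-statement income): R$670,900
  Less exemption R$30,000 → base R$640,900
  R$640,900 × 18% = R$115,362

R$115,362 > R$72,994, so the alternative floor tax is the binding amount.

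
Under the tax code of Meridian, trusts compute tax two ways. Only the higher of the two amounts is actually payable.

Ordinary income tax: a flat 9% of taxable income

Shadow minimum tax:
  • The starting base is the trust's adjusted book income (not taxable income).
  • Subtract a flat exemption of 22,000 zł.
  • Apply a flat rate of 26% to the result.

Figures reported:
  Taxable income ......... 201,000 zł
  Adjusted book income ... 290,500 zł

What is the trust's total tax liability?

Ordinary income tax:
  201,000 zł × 9% = 18,090 zł

Shadow minimum tax:
  Base (adjusted book income): 290,500 zł
  Less exemption 22,000 zł → base 268,500 zł
  268,500 zł × 26% = 69,810 zł

69,810 zł > 18,090 zł, so the shadow minimum tax is the binding amount.

69,810 zł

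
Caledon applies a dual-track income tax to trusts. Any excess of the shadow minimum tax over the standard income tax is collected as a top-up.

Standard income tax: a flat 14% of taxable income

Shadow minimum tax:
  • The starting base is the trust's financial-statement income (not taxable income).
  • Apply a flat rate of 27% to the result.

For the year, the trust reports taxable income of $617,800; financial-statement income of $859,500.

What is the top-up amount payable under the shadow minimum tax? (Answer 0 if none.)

$145,573

Shadow minimum tax:
  Base (financial-statement income): $859,500
  $859,500 × 27% = $232,065

Standard income tax:
  $617,800 × 14% = $86,492

Excess of shadow minimum tax over standard income tax: $232,065 − $86,492 = $145,573.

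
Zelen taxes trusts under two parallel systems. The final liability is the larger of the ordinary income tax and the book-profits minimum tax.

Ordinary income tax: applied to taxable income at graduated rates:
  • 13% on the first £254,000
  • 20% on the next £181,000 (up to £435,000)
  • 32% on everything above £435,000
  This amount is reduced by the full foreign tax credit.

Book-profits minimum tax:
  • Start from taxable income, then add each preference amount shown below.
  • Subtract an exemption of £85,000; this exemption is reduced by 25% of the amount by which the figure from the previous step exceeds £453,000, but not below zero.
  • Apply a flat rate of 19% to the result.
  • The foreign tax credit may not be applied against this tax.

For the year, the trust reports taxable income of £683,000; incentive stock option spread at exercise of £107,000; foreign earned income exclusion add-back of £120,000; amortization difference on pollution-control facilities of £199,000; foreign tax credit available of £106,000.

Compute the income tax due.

Book-profits minimum tax:
  Adjusted income: £683,000 + £107,000 + £120,000 + £199,000 = £1,109,000
  Exemption: 25% × (£1,109,000 − £453,000) = £164,000 ≥ £85,000, so the exemption is fully phased out
  Base: £1,109,000 − £0 = £1,109,000
  £1,109,000 × 19% = £210,710

Ordinary income tax:
  £254,000 × 13% = £33,020
  £181,000 × 20% = £36,200
  £248,000 × 32% = £79,360
  → £148,580
  Less foreign tax credit £106,000 → £42,580

£210,710 > £42,580, so the book-profits minimum tax is the binding amount.

£210,710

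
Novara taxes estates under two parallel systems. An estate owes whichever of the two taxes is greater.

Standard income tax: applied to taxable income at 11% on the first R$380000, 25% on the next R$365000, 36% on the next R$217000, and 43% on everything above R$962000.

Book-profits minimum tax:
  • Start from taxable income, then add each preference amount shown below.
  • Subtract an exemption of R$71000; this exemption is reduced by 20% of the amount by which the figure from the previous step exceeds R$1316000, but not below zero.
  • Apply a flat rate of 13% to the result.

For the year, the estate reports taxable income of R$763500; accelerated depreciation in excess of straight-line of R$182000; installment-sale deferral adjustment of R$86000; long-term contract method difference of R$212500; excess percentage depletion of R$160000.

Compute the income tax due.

R$175578

Book-profits minimum tax:
  Adjusted income: R$763500 + R$182000 + R$86000 + R$212500 + R$160000 = R$1404000
  Exemption: R$71000 − 20% × (R$1404000 − R$1316000) = R$71000 − R$17600 = R$53400
  Base: R$1404000 − R$53400 = R$1350600
  R$1350600 × 13% = R$175578

Standard income tax:
  R$380000 × 11% = R$41800
  R$365000 × 25% = R$91250
  R$18500 × 36% = R$6660
  → R$139710

R$175578 > R$139710, so the book-profits minimum tax is the binding amount.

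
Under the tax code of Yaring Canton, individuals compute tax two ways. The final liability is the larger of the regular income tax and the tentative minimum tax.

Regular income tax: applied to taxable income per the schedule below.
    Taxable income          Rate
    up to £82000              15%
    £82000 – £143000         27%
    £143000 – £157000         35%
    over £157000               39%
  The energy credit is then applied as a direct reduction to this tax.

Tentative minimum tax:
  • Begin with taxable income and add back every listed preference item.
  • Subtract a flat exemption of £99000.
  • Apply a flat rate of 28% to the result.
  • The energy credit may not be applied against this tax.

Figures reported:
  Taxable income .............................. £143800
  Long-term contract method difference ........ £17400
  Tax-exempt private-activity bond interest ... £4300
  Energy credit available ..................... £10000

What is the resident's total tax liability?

Tentative minimum tax:
  Adjusted income: £143800 + £17400 + £4300 = £165500
  Less exemption £99000 → base £66500
  £66500 × 28% = £18620

Regular income tax:
  £82000 × 15% = £12300
  £61000 × 27% = £16470
  £800 × 35% = £280
  → £29050
  Less energy credit £10000 → £19050

£19050 > £18620, so the regular income tax governs.

£19050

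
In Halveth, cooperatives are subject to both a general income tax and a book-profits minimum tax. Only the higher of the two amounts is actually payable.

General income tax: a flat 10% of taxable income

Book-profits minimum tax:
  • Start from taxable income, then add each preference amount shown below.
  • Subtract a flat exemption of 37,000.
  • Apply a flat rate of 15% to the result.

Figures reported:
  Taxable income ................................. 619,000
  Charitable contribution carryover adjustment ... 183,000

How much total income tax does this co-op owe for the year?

General income tax:
  619,000 × 10% = 61,900

Book-profits minimum tax:
  Adjusted income: 619,000 + 183,000 = 802,000
  Less exemption 37,000 → base 765,000
  765,000 × 15% = 114,750

114,750 > 61,900, so the book-profits minimum tax is the binding amount.

114,750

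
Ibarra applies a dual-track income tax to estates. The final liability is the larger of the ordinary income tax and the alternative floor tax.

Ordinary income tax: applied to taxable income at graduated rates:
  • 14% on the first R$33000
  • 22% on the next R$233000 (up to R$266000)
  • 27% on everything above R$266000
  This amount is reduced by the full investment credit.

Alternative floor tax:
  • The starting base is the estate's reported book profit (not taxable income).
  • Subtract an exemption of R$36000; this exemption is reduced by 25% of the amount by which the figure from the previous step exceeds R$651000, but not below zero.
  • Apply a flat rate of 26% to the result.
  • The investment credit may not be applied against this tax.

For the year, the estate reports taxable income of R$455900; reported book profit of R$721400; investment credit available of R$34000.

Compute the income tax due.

Alternative floor tax:
  Base (reported book profit): R$721400
  Exemption: R$36000 − 25% × (R$721400 − R$651000) = R$36000 − R$17600 = R$18400
  Base: R$721400 − R$18400 = R$703000
  R$703000 × 26% = R$182780

Ordinary income tax:
  R$33000 × 14% = R$4620
  R$233000 × 22% = R$51260
  R$189900 × 27% = R$51273
  → R$107153
  Less investment credit R$34000 → R$73153

R$182780 > R$73153, so the alternative floor tax is the binding amount.

R$182780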